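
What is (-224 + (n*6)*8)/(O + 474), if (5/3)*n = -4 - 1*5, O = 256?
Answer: -1208/1825 ≈ -0.66192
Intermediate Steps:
n = -27/5 (n = 3*(-4 - 1*5)/5 = 3*(-4 - 5)/5 = (⅗)*(-9) = -27/5 ≈ -5.4000)
(-224 + (n*6)*8)/(O + 474) = (-224 - 27/5*6*8)/(256 + 474) = (-224 - 162/5*8)/730 = (-224 - 1296/5)*(1/730) = -2416/5*1/730 = -1208/1825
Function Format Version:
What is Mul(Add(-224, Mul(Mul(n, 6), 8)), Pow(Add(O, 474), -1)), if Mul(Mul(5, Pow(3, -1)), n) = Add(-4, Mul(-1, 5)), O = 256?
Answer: Rational(-1208, 1825) ≈ -0.66192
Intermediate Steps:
n = Rational(-27, 5) (n = Mul(Rational(3, 5), Add(-4, Mul(-1, 5))) = Mul(Rational(3, 5), Add(-4, -5)) = Mul(Rational(3, 5), -9) = Rational(-27, 5) ≈ -5.4000)
Mul(Add(-224, Mul(Mul(n, 6), 8)), Pow(Add(O, 474), -1)) = Mul(Add(-224, Mul(Mul(Rational(-27, 5), 6), 8)), Pow(Add(256, 474), -1)) = Mul(Add(-224, Mul(Rational(-162, 5), 8)), Pow(730, -1)) = Mul(Add(-224, Rational(-1296, 5)), Rational(1, 730)) = Mul(Rational(-2416, 5), Rational(1, 730)) = Rational(-1208, 1825)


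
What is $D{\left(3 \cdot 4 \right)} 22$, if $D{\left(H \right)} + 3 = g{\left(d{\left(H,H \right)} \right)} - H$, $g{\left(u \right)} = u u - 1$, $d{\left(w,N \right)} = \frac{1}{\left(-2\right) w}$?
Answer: $- \frac{101365}{288} \approx -351.96$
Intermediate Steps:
$d{\left(w,N \right)} = - \frac{1}{2 w}$
$g{\left(u \right)} = -1 + u^{2}$ ($g{\left(u \right)} = u^{2} - 1 = -1 + u^{2}$)
$D{\left(H \right)} = -4 - H + \frac{1}{4 H^{2}}$ ($D{\left(H \right)} = -3 - \left(1 + H - \frac{1}{4 H^{2}}\right) = -4 - H + \frac{1}{4 H^{2}}$)
$D{\left(3 \cdot 4 \right)} 22 = \left(-4 - 3 \cdot 4 + \frac{1}{4 \cdot 144}\right) 22 = \left(-4 - 12 + \frac{1}{4 \cdot 144}\right) 22 = \left(-4 - 12 + \frac{1}{4} \cdot \frac{1}{144}\right) 22 = \left(-4 - 12 + \frac{1}{576}\right) 22 = \left(- \frac{9215}{576}\right) 22 = - \frac{101365}{288}$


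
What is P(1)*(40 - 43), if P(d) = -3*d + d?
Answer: 6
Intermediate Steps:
P(d) = -2*d
P(1)*(40 - 43) = (-2*1)*(40 - 43) = -2*(-3) = 6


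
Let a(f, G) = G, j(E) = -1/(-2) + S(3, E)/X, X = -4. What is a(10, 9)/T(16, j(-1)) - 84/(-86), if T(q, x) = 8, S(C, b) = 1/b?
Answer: 723/344 ≈ 2.1017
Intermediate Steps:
j(E) = 1/2 - 1/(4*E) (j(E) = -1/(-2) + 1/(E*(-4)) = -1*(-1/2) - 1/4/E = 1/2 - 1/(4*E))
a(10, 9)/T(16, j(-1)) - 84/(-86) = 9/8 - 84/(-86) = 9*(1/8) - 84*(-1/86) = 9/8 + 42/43 = 723/344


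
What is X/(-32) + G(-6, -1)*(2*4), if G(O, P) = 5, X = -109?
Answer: 1389/32 ≈ 43.406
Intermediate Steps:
X/(-32) + G(-6, -1)*(2*4) = -109/(-32) + 5*(2*4) = -109*(-1/32) + 5*8 = 109/32 + 40 = 1389/32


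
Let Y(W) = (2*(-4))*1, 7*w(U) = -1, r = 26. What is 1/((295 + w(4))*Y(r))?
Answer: -7/16512 ≈ -0.00042393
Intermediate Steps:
w(U) = -⅐ (w(U) = (⅐)*(-1) = -⅐)
Y(W) = -8 (Y(W) = -8*1 = -8)
1/((295 + w(4))*Y(r)) = 1/((295 - ⅐)*(-8)) = 1/((2064/7)*(-8)) = 1/(-16512/7) = -7/16512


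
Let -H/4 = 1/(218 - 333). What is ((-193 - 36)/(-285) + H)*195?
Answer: 71435/437 ≈ 163.47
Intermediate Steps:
H = 4/115 (H = -4/(218 - 333) = -4/(-115) = -4*(-1/115) = 4/115 ≈ 0.034783)
((-193 - 36)/(-285) + H)*195 = ((-193 - 36)/(-285) + 4/115)*195 = (-229*(-1/285) + 4/115)*195 = (229/285 + 4/115)*195 = (1099/1311)*195 = 71435/437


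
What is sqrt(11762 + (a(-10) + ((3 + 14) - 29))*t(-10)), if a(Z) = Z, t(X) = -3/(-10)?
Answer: sqrt(293885)/5 ≈ 108.42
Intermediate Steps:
t(X) = 3/10 (t(X) = -3*(-1/10) = 3/10)
sqrt(11762 + (a(-10) + ((3 + 14) - 29))*t(-10)) = sqrt(11762 + (-10 + ((3 + 14) - 29))*(3/10)) = sqrt(11762 + (-10 + (17 - 29))*(3/10)) = sqrt(11762 + (-10 - 12)*(3/10)) = sqrt(11762 - 22*3/10) = sqrt(11762 - 33/5) = sqrt(58777/5) = sqrt(293885)/5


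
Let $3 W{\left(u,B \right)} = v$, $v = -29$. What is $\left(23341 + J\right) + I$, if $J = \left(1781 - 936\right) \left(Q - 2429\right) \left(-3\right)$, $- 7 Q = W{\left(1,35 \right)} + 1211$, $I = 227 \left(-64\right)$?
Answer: $\frac{46209676}{7} \approx 6.6014 \cdot 10^{6}$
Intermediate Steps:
$W{\left(u,B \right)} = - \frac{29}{3}$ ($W{\left(u,B \right)} = \frac{1}{3} \left(-29\right) = - \frac{29}{3}$)
$I = -14528$
$Q = - \frac{3604}{21}$ ($Q = - \frac{- \frac{29}{3} + 1211}{7} = \left(- \frac{1}{7}\right) \frac{3604}{3} = - \frac{3604}{21} \approx -171.62$)
$J = \frac{46147985}{7}$ ($J = \left(1781 - 936\right) \left(- \frac{3604}{21} - 2429\right) \left(-3\right) = 845 \left(- \frac{54613}{21}\right) \left(-3\right) = \left(- \frac{46147985}{21}\right) \left(-3\right) = \frac{46147985}{7} \approx 6.5926 \cdot 10^{6}$)
$\left(23341 + J\right) + I = \left(23341 + \frac{46147985}{7}\right) - 14528 = \frac{46311372}{7} - 14528 = \frac{46209676}{7}$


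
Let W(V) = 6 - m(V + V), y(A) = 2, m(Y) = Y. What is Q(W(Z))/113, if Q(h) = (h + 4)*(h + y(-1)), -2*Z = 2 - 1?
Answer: 99/113 ≈ 0.87611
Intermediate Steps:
Z = -½ (Z = -(2 - 1)/2 = -½*1 = -½ ≈ -0.50000)
W(V) = 6 - 2*V (W(V) = 6 - (V + V) = 6 - 2*V)
Q(h) = (2 + h)*(4 + h) (Q(h) = (h + 4)*(h + 2) = (4 + h)*(2 + h) = (2 + h)*(4 + h))
Q(W(Z))/113 = (8 + (6 - 2*(-½))² + 6*(6 - 2*(-½)))/113 = (8 + (6 + 1)² + 6*(6 + 1))*(1/113) = (8 + 7² + 6*7)*(1/113) = (8 + 49 + 42)*(1/113) = 99*(1/113) = 99/113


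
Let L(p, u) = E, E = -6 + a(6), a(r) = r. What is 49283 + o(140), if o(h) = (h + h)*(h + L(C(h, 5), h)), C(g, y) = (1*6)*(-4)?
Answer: 88483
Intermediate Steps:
C(g, y) = -24 (C(g, y) = 6*(-4) = -24)
E = 0 (E = -6 + 6 = 0)
L(p, u) = 0
o(h) = 2*h² (o(h) = (h + h)*(h + 0) = (2*h)*h = 2*h²)
49283 + o(140) = 49283 + 2*140² = 49283 + 2*19600 = 49283 + 39200 = 88483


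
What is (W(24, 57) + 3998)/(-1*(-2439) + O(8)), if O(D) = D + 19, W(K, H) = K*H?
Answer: 2683/1233 ≈ 2.1760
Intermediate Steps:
W(K, H) = H*K
O(D) = 19 + D
(W(24, 57) + 3998)/(-1*(-2439) + O(8)) = (57*24 + 3998)/(-1*(-2439) + (19 + 8)) = (1368 + 3998)/(2439 + 27) = 5366/2466 = 5366*(1/2466) = 2683/1233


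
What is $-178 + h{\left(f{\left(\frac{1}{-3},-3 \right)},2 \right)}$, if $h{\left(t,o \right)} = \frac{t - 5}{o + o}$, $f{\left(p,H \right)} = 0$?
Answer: $- \frac{717}{4} \approx -179.25$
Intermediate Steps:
$h{\left(t,o \right)} = \frac{-5 + t}{2 o}$
$-178 + h{\left(f{\left(\frac{1}{-3},-3 \right)},2 \right)} = -178 + \frac{-5 + 0}{2 \cdot 2} = -178 + \frac{1}{2} \cdot \frac{1}{2} \left(-5\right) = -178 - \frac{5}{4} = - \frac{717}{4}$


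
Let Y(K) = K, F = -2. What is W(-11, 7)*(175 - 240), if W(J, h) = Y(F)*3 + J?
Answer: 1105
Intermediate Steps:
W(J, h) = -6 + J (W(J, h) = -2*3 + J = -6 + J)
W(-11, 7)*(175 - 240) = (-6 - 11)*(175 - 240) = -17*(-65) = 1105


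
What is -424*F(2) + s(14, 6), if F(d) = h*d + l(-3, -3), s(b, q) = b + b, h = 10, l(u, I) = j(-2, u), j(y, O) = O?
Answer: -7180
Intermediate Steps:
l(u, I) = u
s(b, q) = 2*b
F(d) = -3 + 10*d (F(d) = 10*d - 3 = -3 + 10*d)
-424*F(2) + s(14, 6) = -424*(-3 + 10*2) + 2*14 = -424*(-3 + 20) + 28 = -424*17 + 28 = -7208 + 28 = -7180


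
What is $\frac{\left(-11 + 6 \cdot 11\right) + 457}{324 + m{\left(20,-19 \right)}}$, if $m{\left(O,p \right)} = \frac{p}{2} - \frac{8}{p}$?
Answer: $\frac{19456}{11967} \approx 1.6258$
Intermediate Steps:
$m{\left(O,p \right)} = \frac{p}{2} - \frac{8}{p}$ ($m{\left(O,p \right)} = p \frac{1}{2} - \frac{8}{p} = \frac{p}{2} - \frac{8}{p}$)
$\frac{\left(-11 + 6 \cdot 11\right) + 457}{324 + m{\left(20,-19 \right)}} = \frac{\left(-11 + 6 \cdot 11\right) + 457}{324 + \left(\frac{1}{2} \left(-19\right) - \frac{8}{-19}\right)} = \frac{\left(-11 + 66\right) + 457}{324 - \frac{345}{38}} = \frac{55 + 457}{324 + \left(- \frac{19}{2} + \frac{8}{19}\right)} = \frac{512}{324 - \frac{345}{38}} = \frac{512}{\frac{11967}{38}} = 512 \cdot \frac{38}{11967} = \frac{19456}{11967}$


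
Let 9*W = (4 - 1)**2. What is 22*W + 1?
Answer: 23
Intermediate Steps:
W = 1 (W = (4 - 1)**2/9 = (1/9)*3**2 = (1/9)*9 = 1)
22*W + 1 = 22*1 + 1 = 22 + 1 = 23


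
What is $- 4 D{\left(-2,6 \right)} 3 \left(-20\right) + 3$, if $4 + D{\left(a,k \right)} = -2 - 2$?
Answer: $-1917$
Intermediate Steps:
$D{\left(a,k \right)} = -8$ ($D{\left(a,k \right)} = -4 - 4 = -8$)
$- 4 D{\left(-2,6 \right)} 3 \left(-20\right) + 3 = \left(-4\right) \left(-8\right) 3 \left(-20\right) + 3 = 32 \cdot 3 \left(-20\right) + 3 = 96 \left(-20\right) + 3 = -1920 + 3 = -1917$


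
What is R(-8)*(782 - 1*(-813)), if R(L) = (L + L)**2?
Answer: 408320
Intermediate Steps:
R(L) = 4*L**2 (R(L) = (2*L)**2 = 4*L**2)
R(-8)*(782 - 1*(-813)) = (4*(-8)**2)*(782 - 1*(-813)) = (4*64)*(782 + 813) = 256*1595 = 408320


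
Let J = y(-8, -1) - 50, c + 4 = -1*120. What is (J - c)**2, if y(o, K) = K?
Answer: 5329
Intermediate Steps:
c = -124 (c = -4 - 1*120 = -4 - 120 = -124)
J = -51 (J = -1 - 50 = -51)
(J - c)**2 = (-51 - 1*(-124))**2 = (-51 + 124)**2 = 73**2 = 5329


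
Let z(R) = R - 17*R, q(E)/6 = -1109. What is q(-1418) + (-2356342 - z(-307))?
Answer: -2367908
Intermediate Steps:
q(E) = -6654 (q(E) = 6*(-1109) = -6654)
z(R) = -16*R
q(-1418) + (-2356342 - z(-307)) = -6654 + (-2356342 - (-16)*(-307)) = -6654 + (-2356342 - 1*4912) = -6654 + (-2356342 - 4912) = -6654 - 2361254 = -2367908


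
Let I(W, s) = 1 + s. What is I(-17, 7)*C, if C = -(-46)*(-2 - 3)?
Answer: -1840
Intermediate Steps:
C = -230 (C = -(-46)*(-5) = -23*10 = -230)
I(-17, 7)*C = (1 + 7)*(-230) = 8*(-230) = -1840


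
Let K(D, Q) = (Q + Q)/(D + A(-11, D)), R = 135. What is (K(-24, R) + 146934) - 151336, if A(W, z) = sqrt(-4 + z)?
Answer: -666322/151 - 135*I*sqrt(7)/151 ≈ -4412.7 - 2.3654*I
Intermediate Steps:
K(D, Q) = 2*Q/(D + sqrt(-4 + D)) (K(D, Q) = (Q + Q)/(D + sqrt(-4 + D)) = (2*Q)/(D + sqrt(-4 + D)) = 2*Q/(D + sqrt(-4 + D)))
(K(-24, R) + 146934) - 151336 = (2*135/(-24 + sqrt(-4 - 24)) + 146934) - 151336 = (2*135/(-24 + sqrt(-28)) + 146934) - 151336 = (2*135/(-24 + 2*I*sqrt(7)) + 146934) - 151336 = (270/(-24 + 2*I*sqrt(7)) + 146934) - 151336 = (146934 + 270/(-24 + 2*I*sqrt(7))) - 151336 = -4402 + 270/(-24 + 2*I*sqrt(7))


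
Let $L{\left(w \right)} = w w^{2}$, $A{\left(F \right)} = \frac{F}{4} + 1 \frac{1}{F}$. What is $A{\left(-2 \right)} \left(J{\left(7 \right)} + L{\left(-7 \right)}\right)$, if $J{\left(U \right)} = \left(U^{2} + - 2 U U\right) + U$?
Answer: $385$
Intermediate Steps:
$J{\left(U \right)} = U - U^{2}$ ($J{\left(U \right)} = \left(U^{2} - 2 U^{2}\right) + U = - U^{2} + U = U - U^{2}$)
$A{\left(F \right)} = \frac{1}{F} + \frac{F}{4}$ ($A{\left(F \right)} = F \frac{1}{4} + \frac{1}{F} = \frac{F}{4} + \frac{1}{F} = \frac{1}{F} + \frac{F}{4}$)
$L{\left(w \right)} = w^{3}$
$A{\left(-2 \right)} \left(J{\left(7 \right)} + L{\left(-7 \right)}\right) = \left(\frac{1}{-2} + \frac{1}{4} \left(-2\right)\right) \left(7 \left(1 - 7\right) + \left(-7\right)^{3}\right) = \left(- \frac{1}{2} - \frac{1}{2}\right) \left(7 \left(1 - 7\right) - 343\right) = - (7 \left(-6\right) - 343) = - (-42 - 343) = \left(-1\right) \left(-385\right) = 385$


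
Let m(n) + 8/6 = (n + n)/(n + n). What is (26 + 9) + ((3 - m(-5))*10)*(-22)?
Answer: -2095/3 ≈ -698.33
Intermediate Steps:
m(n) = -⅓ (m(n) = -4/3 + (n + n)/(n + n) = -4/3 + (2*n)/((2*n)) = -4/3 + (2*n)*(1/(2*n)) = -4/3 + 1 = -⅓)
(26 + 9) + ((3 - m(-5))*10)*(-22) = (26 + 9) + ((3 - 1*(-⅓))*10)*(-22) = 35 + ((3 + ⅓)*10)*(-22) = 35 + ((10/3)*10)*(-22) = 35 + (100/3)*(-22) = 35 - 2200/3 = -2095/3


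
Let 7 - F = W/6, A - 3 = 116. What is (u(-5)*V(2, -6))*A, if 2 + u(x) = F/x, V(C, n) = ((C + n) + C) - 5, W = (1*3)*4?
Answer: 2499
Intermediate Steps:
W = 12 (W = 3*4 = 12)
A = 119 (A = 3 + 116 = 119)
V(C, n) = -5 + n + 2*C (V(C, n) = (n + 2*C) - 5 = -5 + n + 2*C)
F = 5 (F = 7 - 12/6 = 7 - 1*2 = 7 - 2 = 5)
u(x) = -2 + 5/x
(u(-5)*V(2, -6))*A = ((-2 + 5/(-5))*(-5 - 6 + 2*2))*119 = ((-2 + 5*(-1/5))*(-5 - 6 + 4))*119 = ((-2 - 1)*(-7))*119 = -3*(-7)*119 = 21*119 = 2499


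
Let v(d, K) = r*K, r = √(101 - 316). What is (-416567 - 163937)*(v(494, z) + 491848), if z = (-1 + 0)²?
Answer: -285519731392 - 580504*I*√215 ≈ -2.8552e+11 - 8.5119e+6*I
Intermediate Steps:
z = 1 (z = (-1)² = 1)
r = I*√215 (r = √(-215) = I*√215 ≈ 14.663*I)
v(d, K) = I*K*√215 (v(d, K) = (I*√215)*K = I*K*√215)
(-416567 - 163937)*(v(494, z) + 491848) = (-416567 - 163937)*(I*1*√215 + 491848) = -580504*(I*√215 + 491848) = -580504*(491848 + I*√215) = -285519731392 - 580504*I*√215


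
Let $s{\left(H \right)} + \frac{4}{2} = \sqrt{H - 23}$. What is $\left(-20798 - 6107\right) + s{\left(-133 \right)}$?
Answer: $-26907 + 2 i \sqrt{39} \approx -26907.0 + 12.49 i$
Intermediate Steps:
$s{\left(H \right)} = -2 + \sqrt{-23 + H}$ ($s{\left(H \right)} = -2 + \sqrt{H - 23} = -2 + \sqrt{-23 + H}$)
$\left(-20798 - 6107\right) + s{\left(-133 \right)} = \left(-20798 - 6107\right) - \left(2 - \sqrt{-23 - 133}\right) = -26905 - \left(2 - \sqrt{-156}\right) = -26905 - \left(2 - 2 i \sqrt{39}\right) = -26907 + 2 i \sqrt{39}$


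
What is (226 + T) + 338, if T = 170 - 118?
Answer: 616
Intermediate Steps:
T = 52
(226 + T) + 338 = (226 + 52) + 338 = 278 + 338 = 616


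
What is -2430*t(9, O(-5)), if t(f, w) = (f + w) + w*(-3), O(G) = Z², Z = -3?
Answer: 21870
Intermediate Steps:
O(G) = 9 (O(G) = (-3)² = 9)
t(f, w) = f - 2*w (t(f, w) = (f + w) - 3*w = f - 2*w)
-2430*t(9, O(-5)) = -2430*(9 - 2*9) = -2430*(9 - 18) = -2430*(-9) = 21870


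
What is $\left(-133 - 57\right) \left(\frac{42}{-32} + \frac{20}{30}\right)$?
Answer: $\frac{2945}{24} \approx 122.71$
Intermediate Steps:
$\left(-133 - 57\right) \left(\frac{42}{-32} + \frac{20}{30}\right) = - 190 \left(42 \left(- \frac{1}{32}\right) + 20 \cdot \frac{1}{30}\right) = - 190 \left(- \frac{21}{16} + \frac{2}{3}\right) = \left(-190\right) \left(- \frac{31}{48}\right) = \frac{2945}{24}$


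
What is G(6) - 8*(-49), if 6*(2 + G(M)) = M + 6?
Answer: 392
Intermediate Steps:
G(M) = -1 + M/6 (G(M) = -2 + (M + 6)/6 = -2 + (6 + M)/6 = -2 + (1 + M/6) = -1 + M/6)
G(6) - 8*(-49) = (-1 + (⅙)*6) - 8*(-49) = (-1 + 1) + 392 = 0 + 392 = 392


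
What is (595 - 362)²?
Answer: 54289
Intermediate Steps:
(595 - 362)² = 233² = 54289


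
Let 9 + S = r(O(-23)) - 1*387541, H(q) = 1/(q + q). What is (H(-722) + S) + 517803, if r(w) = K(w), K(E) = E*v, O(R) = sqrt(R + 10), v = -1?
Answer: 188085331/1444 - I*sqrt(13) ≈ 1.3025e+5 - 3.6056*I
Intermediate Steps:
O(R) = sqrt(10 + R)
K(E) = -E (K(E) = E*(-1) = -E)
r(w) = -w
H(q) = 1/(2*q)
S = -387550 - I*sqrt(13) (S = -9 + (-sqrt(10 - 23) - 1*387541) = -9 + (-sqrt(-13) - 387541) = -9 + (-I*sqrt(13) - 387541) = -9 + (-387541 - I*sqrt(13)) = -387550 - I*sqrt(13) ≈ -3.8755e+5 - 3.6056*I)
(H(-722) + S) + 517803 = ((1/2)/(-722) + (-387550 - I*sqrt(13))) + 517803 = ((1/2)*(-1/722) + (-387550 - I*sqrt(13))) + 517803 = (-1/1444 + (-387550 - I*sqrt(13))) + 517803 = (-559622201/1444 - I*sqrt(13)) + 517803 = 188085331/1444 - I*sqrt(13)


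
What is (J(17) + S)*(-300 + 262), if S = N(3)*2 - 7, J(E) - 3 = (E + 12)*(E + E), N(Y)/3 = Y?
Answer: -38000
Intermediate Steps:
N(Y) = 3*Y
J(E) = 3 + 2*E*(12 + E) (J(E) = 3 + (E + 12)*(E + E) = 3 + (12 + E)*(2*E) = 3 + 2*E*(12 + E))
S = 11 (S = (3*3)*2 - 7 = 9*2 - 7 = 18 - 7 = 11)
(J(17) + S)*(-300 + 262) = ((3 + 2*17² + 24*17) + 11)*(-300 + 262) = ((3 + 2*289 + 408) + 11)*(-38) = ((3 + 578 + 408) + 11)*(-38) = (989 + 11)*(-38) = 1000*(-38) = -38000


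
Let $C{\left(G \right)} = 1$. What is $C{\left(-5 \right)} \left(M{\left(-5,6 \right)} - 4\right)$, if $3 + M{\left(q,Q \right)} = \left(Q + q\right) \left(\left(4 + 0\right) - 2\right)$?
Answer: $-5$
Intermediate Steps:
$M{\left(q,Q \right)} = -3 + 2 Q + 2 q$ ($M{\left(q,Q \right)} = -3 + \left(Q + q\right) \left(\left(4 + 0\right) - 2\right) = -3 + \left(Q + q\right) \left(4 - 2\right) = -3 + \left(Q + q\right) 2 = -3 + \left(2 Q + 2 q\right) = -3 + 2 Q + 2 q$)
$C{\left(-5 \right)} \left(M{\left(-5,6 \right)} - 4\right) = 1 \left(\left(-3 + 2 \cdot 6 + 2 \left(-5\right)\right) - 4\right) = 1 \left(\left(-3 + 12 - 10\right) - 4\right) = 1 \left(-1 - 4\right) = 1 \left(-5\right) = -5$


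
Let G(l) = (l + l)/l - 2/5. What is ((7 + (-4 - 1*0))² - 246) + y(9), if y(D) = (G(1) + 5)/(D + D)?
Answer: -7099/30 ≈ -236.63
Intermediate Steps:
G(l) = 8/5 (G(l) = (2*l)/l - 2*⅕ = 2 - ⅖ = 8/5)
y(D) = 33/(10*D) (y(D) = (8/5 + 5)/(D + D) = 33/(5*((2*D))) = 33*(1/(2*D))/5 = 33/(10*D))
((7 + (-4 - 1*0))² - 246) + y(9) = ((7 + (-4 - 1*0))² - 246) + (33/10)/9 = ((7 + (-4 + 0))² - 246) + (33/10)*(⅑) = ((7 - 4)² - 246) + 11/30 = (3² - 246) + 11/30 = (9 - 246) + 11/30 = -237 + 11/30 = -7099/30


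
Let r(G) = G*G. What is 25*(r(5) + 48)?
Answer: 1825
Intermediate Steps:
r(G) = G**2
25*(r(5) + 48) = 25*(5**2 + 48) = 25*(25 + 48) = 25*73 = 1825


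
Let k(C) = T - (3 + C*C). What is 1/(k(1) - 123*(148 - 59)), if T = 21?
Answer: -1/10930 ≈ -9.1491e-5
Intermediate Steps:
k(C) = 18 - C² (k(C) = 21 - (3 + C*C) = 21 - (3 + C²) = 21 + (-3 - C²) = 18 - C²)
1/(k(1) - 123*(148 - 59)) = 1/((18 - 1*1²) - 123*(148 - 59)) = 1/((18 - 1*1) - 123*89) = 1/((18 - 1) - 10947) = 1/(17 - 10947) = 1/(-10930) = -1/10930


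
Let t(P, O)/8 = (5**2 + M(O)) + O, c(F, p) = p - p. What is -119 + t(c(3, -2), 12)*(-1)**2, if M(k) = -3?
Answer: 153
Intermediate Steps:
c(F, p) = 0
t(P, O) = 176 + 8*O (t(P, O) = 8*((5**2 - 3) + O) = 8*((25 - 3) + O) = 8*(22 + O) = 176 + 8*O)
-119 + t(c(3, -2), 12)*(-1)**2 = -119 + (176 + 8*12)*(-1)**2 = -119 + (176 + 96)*1 = -119 + 272*1 = -119 + 272 = 153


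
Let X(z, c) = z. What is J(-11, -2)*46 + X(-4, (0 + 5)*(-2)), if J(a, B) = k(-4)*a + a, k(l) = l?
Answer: 1514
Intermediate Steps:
J(a, B) = -3*a (J(a, B) = -4*a + a = -3*a)
J(-11, -2)*46 + X(-4, (0 + 5)*(-2)) = -3*(-11)*46 - 4 = 33*46 - 4 = 1518 - 4 = 1514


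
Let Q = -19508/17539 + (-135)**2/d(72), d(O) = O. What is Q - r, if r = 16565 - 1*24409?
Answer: 1135967739/140312 ≈ 8096.0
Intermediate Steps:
r = -7844 (r = 16565 - 24409 = -7844)
Q = 35360411/140312 (Q = -19508/17539 + (-135)**2/72 = -19508*1/17539 + 18225*(1/72) = -19508/17539 + 2025/8 = 35360411/140312 ≈ 252.01)
Q - r = 35360411/140312 - 1*(-7844) = 35360411/140312 + 7844 = 1135967739/140312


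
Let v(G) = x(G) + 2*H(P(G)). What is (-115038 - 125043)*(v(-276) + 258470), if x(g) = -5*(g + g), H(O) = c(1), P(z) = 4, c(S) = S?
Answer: -62716839792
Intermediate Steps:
H(O) = 1
x(g) = -10*g
v(G) = 2 - 10*G (v(G) = -10*G + 2*1 = -10*G + 2 = 2 - 10*G)
(-115038 - 125043)*(v(-276) + 258470) = (-115038 - 125043)*((2 - 10*(-276)) + 258470) = -240081*((2 + 2760) + 258470) = -240081*(2762 + 258470) = -240081*261232 = -62716839792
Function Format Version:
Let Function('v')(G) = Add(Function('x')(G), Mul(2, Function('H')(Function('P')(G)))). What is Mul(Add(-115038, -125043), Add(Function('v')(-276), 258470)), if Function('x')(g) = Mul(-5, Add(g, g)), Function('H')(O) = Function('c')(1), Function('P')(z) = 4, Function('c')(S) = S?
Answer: -62716839792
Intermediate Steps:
Function('H')(O) = 1
Function('x')(g) = Mul(-10, g) (Function('x')(g) = Mul(-5, Mul(2, g)) = Mul(-10, g))
Function('v')(G) = Add(2, Mul(-10, G)) (Function('v')(G) = Add(Mul(-10, G), Mul(2, 1)) = Add(Mul(-10, G), 2) = Add(2, Mul(-10, G)))
Mul(Add(-115038, -125043), Add(Function('v')(-276), 258470)) = Mul(Add(-115038, -125043), Add(Add(2, Mul(-10, -276)), 258470)) = Mul(-240081, Add(Add(2, 2760), 258470)) = Mul(-240081, Add(2762, 258470)) = Mul(-240081, 261232) = -62716839792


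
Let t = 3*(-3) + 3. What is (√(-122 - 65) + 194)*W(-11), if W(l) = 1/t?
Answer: -97/3 - I*√187/6 ≈ -32.333 - 2.2791*I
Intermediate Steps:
t = -6 (t = -9 + 3 = -6)
W(l) = -⅙ (W(l) = 1/(-6) = -⅙)
(√(-122 - 65) + 194)*W(-11) = (√(-122 - 65) + 194)*(-⅙) = (√(-187) + 194)*(-⅙) = (I*√187 + 194)*(-⅙) = (194 + I*√187)*(-⅙) = -97/3 - I*√187/6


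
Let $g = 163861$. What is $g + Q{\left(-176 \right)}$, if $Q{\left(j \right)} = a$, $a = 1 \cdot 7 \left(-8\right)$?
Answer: $163805$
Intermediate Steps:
$a = -56$ ($a = 7 \left(-8\right) = -56$)
$Q{\left(j \right)} = -56$
$g + Q{\left(-176 \right)} = 163861 - 56 = 163805$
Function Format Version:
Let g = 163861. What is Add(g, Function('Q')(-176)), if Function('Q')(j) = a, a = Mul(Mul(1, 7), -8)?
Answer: 163805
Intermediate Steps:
a = -56 (a = Mul(7, -8) = -56)
Function('Q')(j) = -56
Add(g, Function('Q')(-176)) = Add(163861, -56) = 163805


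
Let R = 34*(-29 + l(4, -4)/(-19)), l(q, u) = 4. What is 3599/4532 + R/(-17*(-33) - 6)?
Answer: -85707/86108 ≈ -0.99534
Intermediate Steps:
R = -18870/19 (R = 34*(-29 + 4/(-19)) = 34*(-29 + 4*(-1/19)) = 34*(-29 - 4/19) = 34*(-555/19) = -18870/19 ≈ -993.16)
3599/4532 + R/(-17*(-33) - 6) = 3599/4532 - 18870/(19*(-17*(-33) - 6)) = 3599*(1/4532) - 18870/(19*(561 - 6)) = 3599/4532 - 18870/19/555 = 3599/4532 - 18870/19*1/555 = 3599/4532 - 34/19 = -85707/86108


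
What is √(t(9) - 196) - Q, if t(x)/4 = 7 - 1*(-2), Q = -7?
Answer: 7 + 4*I*√10 ≈ 7.0 + 12.649*I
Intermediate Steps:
t(x) = 36 (t(x) = 4*(7 - 1*(-2)) = 4*(7 + 2) = 4*9 = 36)
√(t(9) - 196) - Q = √(36 - 196) - 1*(-7) = √(-160) + 7 = 4*I*√10 + 7 = 7 + 4*I*√10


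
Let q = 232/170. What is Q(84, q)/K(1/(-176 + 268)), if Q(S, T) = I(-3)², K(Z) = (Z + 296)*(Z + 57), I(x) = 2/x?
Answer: 33856/1285533765 ≈ 2.6336e-5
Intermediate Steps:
q = 116/85 (q = 232*(1/170) = 116/85 ≈ 1.3647)
K(Z) = (57 + Z)*(296 + Z) (K(Z) = (296 + Z)*(57 + Z) = (57 + Z)*(296 + Z))
Q(S, T) = 4/9 (Q(S, T) = (2/(-3))² = (2*(-⅓))² = (-⅔)² = 4/9)
Q(84, q)/K(1/(-176 + 268)) = 4/(9*(16872 + (1/(-176 + 268))² + 353/(-176 + 268))) = 4/(9*(16872 + (1/92)² + 353/92)) = 4/(9*(16872 + (1/92)² + 353*(1/92))) = 4/(9*(16872 + 1/8464 + 353/92)) = 4/(9*(142837085/8464)) = (4/9)*(8464/142837085) = 33856/1285533765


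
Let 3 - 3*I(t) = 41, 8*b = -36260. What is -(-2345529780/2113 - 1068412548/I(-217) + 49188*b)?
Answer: 5608788752604/40147 ≈ 1.3971e+8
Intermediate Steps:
b = -9065/2 (b = (⅛)*(-36260) = -9065/2 ≈ -4532.5)
I(t) = -38/3 (I(t) = 1 - ⅓*41 = 1 - 41/3 = -38/3)
-(-2345529780/2113 - 1068412548/I(-217) + 49188*b) = -49188/(1/(-9065/2 + (-21721/(-38/3) + 47685/(-2113)))) = -49188/(1/(-9065/2 + (-21721*(-3/38) + 47685*(-1/2113)))) = -49188/(1/(-9065/2 + (65163/38 - 47685/2113))) = -49188/(1/(-9065/2 + 135877389/80294)) = -49188/(1/(-114027583/40147)) = -49188/(-40147/114027583) = -49188*(-114027583/40147) = 5608788752604/40147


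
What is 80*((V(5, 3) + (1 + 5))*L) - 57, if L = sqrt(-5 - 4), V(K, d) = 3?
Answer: -57 + 2160*I ≈ -57.0 + 2160.0*I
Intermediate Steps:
L = 3*I (L = sqrt(-9) = 3*I ≈ 3.0*I)
80*((V(5, 3) + (1 + 5))*L) - 57 = 80*((3 + (1 + 5))*(3*I)) - 57 = 80*((3 + 6)*(3*I)) - 57 = 80*(9*(3*I)) - 57 = 80*(27*I) - 57 = 2160*I - 57 = -57 + 2160*I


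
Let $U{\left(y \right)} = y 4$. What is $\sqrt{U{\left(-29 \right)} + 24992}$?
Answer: $6 \sqrt{691} \approx 157.72$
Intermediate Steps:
$U{\left(y \right)} = 4 y$
$\sqrt{U{\left(-29 \right)} + 24992} = \sqrt{4 \left(-29\right) + 24992} = \sqrt{-116 + 24992} = \sqrt{24876} = 6 \sqrt{691}$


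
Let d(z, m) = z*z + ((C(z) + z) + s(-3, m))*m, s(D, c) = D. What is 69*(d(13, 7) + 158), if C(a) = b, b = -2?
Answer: 26427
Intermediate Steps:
C(a) = -2
d(z, m) = z² + m*(-5 + z) (d(z, m) = z*z + ((-2 + z) - 3)*m = z² + (-5 + z)*m = z² + m*(-5 + z))
69*(d(13, 7) + 158) = 69*((13² - 5*7 + 7*13) + 158) = 69*((169 - 35 + 91) + 158) = 69*(225 + 158) = 69*383 = 26427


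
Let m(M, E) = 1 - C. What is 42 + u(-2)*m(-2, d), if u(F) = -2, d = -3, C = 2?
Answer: 44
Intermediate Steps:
m(M, E) = -1 (m(M, E) = 1 - 1*2 = 1 - 2 = -1)
42 + u(-2)*m(-2, d) = 42 - 2*(-1) = 42 + 2 = 44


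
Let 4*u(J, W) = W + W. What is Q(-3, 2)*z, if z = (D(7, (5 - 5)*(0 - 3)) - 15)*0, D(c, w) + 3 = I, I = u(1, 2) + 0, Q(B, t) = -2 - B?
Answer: 0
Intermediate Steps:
u(J, W) = W/2 (u(J, W) = (W + W)/4 = (2*W)/4 = W/2)
I = 1 (I = (1/2)*2 + 0 = 1 + 0 = 1)
D(c, w) = -2 (D(c, w) = -3 + 1 = -2)
z = 0 (z = (-2 - 15)*0 = -17*0 = 0)
Q(-3, 2)*z = (-2 - 1*(-3))*0 = (-2 + 3)*0 = 1*0 = 0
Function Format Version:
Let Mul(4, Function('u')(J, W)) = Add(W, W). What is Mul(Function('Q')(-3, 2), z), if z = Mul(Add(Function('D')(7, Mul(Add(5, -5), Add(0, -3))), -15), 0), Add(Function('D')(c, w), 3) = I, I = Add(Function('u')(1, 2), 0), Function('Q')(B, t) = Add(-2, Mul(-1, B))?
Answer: 0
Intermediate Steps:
Function('u')(J, W) = Mul(Rational(1, 2), W) (Function('u')(J, W) = Mul(Rational(1, 4), Add(W, W)) = Mul(Rational(1, 4), Mul(2, W)) = Mul(Rational(1, 2), W))
I = 1 (I = Add(Mul(Rational(1, 2), 2), 0) = Add(1, 0) = 1)
Function('D')(c, w) = -2 (Function('D')(c, w) = Add(-3, 1) = -2)
z = 0 (z = Mul(Add(-2, -15), 0) = Mul(-17, 0) = 0)
Mul(Function('Q')(-3, 2), z) = Mul(Add(-2, Mul(-1, -3)), 0) = Mul(Add(-2, 3), 0) = Mul(1, 0) = 0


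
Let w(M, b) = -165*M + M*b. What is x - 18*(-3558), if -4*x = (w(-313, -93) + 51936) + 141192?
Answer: -8853/2 ≈ -4426.5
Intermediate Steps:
x = -136941/2 (x = -((-313*(-165 - 93) + 51936) + 141192)/4 = -((-313*(-258) + 51936) + 141192)/4 = -((80754 + 51936) + 141192)/4 = -(132690 + 141192)/4 = -¼*273882 = -136941/2 ≈ -68471.)
x - 18*(-3558) = -136941/2 - 18*(-3558) = -136941/2 - 1*(-64044) = -136941/2 + 64044 = -8853/2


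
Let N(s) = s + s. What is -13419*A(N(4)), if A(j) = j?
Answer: -107352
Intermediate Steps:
N(s) = 2*s
-13419*A(N(4)) = -26838*4 = -13419*8 = -107352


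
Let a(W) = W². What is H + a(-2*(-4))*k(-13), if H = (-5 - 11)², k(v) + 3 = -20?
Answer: -1216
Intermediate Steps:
k(v) = -23 (k(v) = -3 - 20 = -23)
H = 256 (H = (-16)² = 256)
H + a(-2*(-4))*k(-13) = 256 + (-2*(-4))²*(-23) = 256 + 8²*(-23) = 256 + 64*(-23) = 256 - 1472 = -1216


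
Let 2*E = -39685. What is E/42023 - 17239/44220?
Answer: -1601869847/1858257060 ≈ -0.86203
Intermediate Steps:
E = -39685/2 (E = (1/2)*(-39685) = -39685/2 ≈ -19843.)
E/42023 - 17239/44220 = -39685/2/42023 - 17239/44220 = -39685/2*1/42023 - 17239*1/44220 = -39685/84046 - 17239/44220 = -1601869847/1858257060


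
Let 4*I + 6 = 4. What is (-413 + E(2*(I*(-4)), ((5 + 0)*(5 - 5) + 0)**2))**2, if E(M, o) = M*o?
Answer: 170569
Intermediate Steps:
I = -1/2 (I = -3/2 + (1/4)*4 = -3/2 + 1 = -1/2 ≈ -0.50000)
(-413 + E(2*(I*(-4)), ((5 + 0)*(5 - 5) + 0)**2))**2 = (-413 + (2*(-1/2*(-4)))*((5 + 0)*(5 - 5) + 0)**2)**2 = (-413 + (2*2)*(5*0 + 0)**2)**2 = (-413 + 4*(0 + 0)**2)**2 = (-413 + 4*0**2)**2 = (-413 + 4*0)**2 = (-413 + 0)**2 = (-413)**2 = 170569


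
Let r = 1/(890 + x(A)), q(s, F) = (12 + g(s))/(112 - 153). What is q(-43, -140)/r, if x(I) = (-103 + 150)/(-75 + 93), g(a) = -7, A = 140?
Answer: -80335/738 ≈ -108.85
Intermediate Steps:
x(I) = 47/18
q(s, F) = -5/41 (q(s, F) = (12 - 7)/(112 - 153) = 5/(-41) = 5*(-1/41) = -5/41)
r = 18/16067 (r = 1/(890 + 47/18) = 1/(16067/18) = 18/16067 ≈ 0.0011203)
q(-43, -140)/r = -5/(41*18/16067) = -5/41*16067/18 = -80335/738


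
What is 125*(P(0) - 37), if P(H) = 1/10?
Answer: -9225/2 ≈ -4612.5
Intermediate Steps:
P(H) = ⅒
125*(P(0) - 37) = 125*(⅒ - 37) = 125*(-369/10) = -9225/2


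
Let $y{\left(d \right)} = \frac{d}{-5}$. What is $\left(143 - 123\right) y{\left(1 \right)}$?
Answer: $-4$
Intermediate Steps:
$y{\left(d \right)} = - \frac{d}{5}$ ($y{\left(d \right)} = d \left(- \frac{1}{5}\right) = - \frac{d}{5}$)
$\left(143 - 123\right) y{\left(1 \right)} = \left(143 - 123\right) \left(\left(- \frac{1}{5}\right) 1\right) = 20 \left(- \frac{1}{5}\right) = -4$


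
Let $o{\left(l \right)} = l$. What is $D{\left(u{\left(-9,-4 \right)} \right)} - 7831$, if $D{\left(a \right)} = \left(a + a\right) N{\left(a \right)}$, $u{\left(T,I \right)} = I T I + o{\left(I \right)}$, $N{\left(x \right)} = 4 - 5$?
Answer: $-7535$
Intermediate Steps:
$N{\left(x \right)} = -1$
$u{\left(T,I \right)} = I + T I^{2}$ ($u{\left(T,I \right)} = I T I + I = T I^{2} + I = I + T I^{2}$)
$D{\left(a \right)} = - 2 a$ ($D{\left(a \right)} = \left(a + a\right) \left(-1\right) = 2 a \left(-1\right) = - 2 a$)
$D{\left(u{\left(-9,-4 \right)} \right)} - 7831 = - 2 \left(- 4 \left(1 - -36\right)\right) - 7831 = - 2 \left(- 4 \left(1 + 36\right)\right) - 7831 = - 2 \left(\left(-4\right) 37\right) - 7831 = \left(-2\right) \left(-148\right) - 7831 = 296 - 7831 = -7535$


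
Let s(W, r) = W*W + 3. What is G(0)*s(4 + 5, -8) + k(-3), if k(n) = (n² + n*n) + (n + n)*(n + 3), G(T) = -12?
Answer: -990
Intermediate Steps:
s(W, r) = 3 + W² (s(W, r) = W² + 3 = 3 + W²)
k(n) = 2*n² + 2*n*(3 + n) (k(n) = (n² + n²) + (2*n)*(3 + n) = 2*n² + 2*n*(3 + n))
G(0)*s(4 + 5, -8) + k(-3) = -12*(3 + (4 + 5)²) + 2*(-3)*(3 + 2*(-3)) = -12*(3 + 9²) + 2*(-3)*(3 - 6) = -12*(3 + 81) + 2*(-3)*(-3) = -12*84 + 18 = -1008 + 18 = -990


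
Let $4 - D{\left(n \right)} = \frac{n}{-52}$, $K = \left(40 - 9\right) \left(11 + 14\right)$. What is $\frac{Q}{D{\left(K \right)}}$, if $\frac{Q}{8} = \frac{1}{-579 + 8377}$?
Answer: $\frac{208}{3832717} \approx 5.427 \cdot 10^{-5}$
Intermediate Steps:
$Q = \frac{4}{3899}$ ($Q = \frac{8}{-579 + 8377} = \frac{8}{7798} = 8 \cdot \frac{1}{7798} = \frac{4}{3899} \approx 0.0010259$)
$K = 775$ ($K = 31 \cdot 25 = 775$)
$D{\left(n \right)} = 4 + \frac{n}{52}$ ($D{\left(n \right)} = 4 - \frac{n}{-52} = 4 - n \left(- \frac{1}{52}\right) = 4 - - \frac{n}{52} = 4 + \frac{n}{52}$)
$\frac{Q}{D{\left(K \right)}} = \frac{4}{3899 \left(4 + \frac{1}{52} \cdot 775\right)} = \frac{4}{3899 \left(4 + \frac{775}{52}\right)} = \frac{4}{3899 \cdot \frac{983}{52}} = \frac{4}{3899} \cdot \frac{52}{983} = \frac{208}{3832717}$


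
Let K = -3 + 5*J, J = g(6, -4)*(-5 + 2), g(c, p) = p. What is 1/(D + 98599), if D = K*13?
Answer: 1/99340 ≈ 1.0066e-5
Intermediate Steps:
J = 12 (J = -4*(-5 + 2) = -4*(-3) = 12)
K = 57 (K = -3 + 5*12 = -3 + 60 = 57)
D = 741 (D = 57*13 = 741)
1/(D + 98599) = 1/(741 + 98599) = 1/99340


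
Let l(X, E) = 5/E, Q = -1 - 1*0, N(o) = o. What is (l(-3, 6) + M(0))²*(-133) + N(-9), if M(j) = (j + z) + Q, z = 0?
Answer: -457/36 ≈ -12.694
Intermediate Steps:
Q = -1 (Q = -1 + 0 = -1)
l(X, E) = 5/E
M(j) = -1 + j (M(j) = (j + 0) - 1 = j - 1 = -1 + j)
(l(-3, 6) + M(0))²*(-133) + N(-9) = (5/6 + (-1 + 0))²*(-133) - 9 = (5*(⅙) - 1)²*(-133) - 9 = (⅚ - 1)²*(-133) - 9 = (-⅙)²*(-133) - 9 = (1/36)*(-133) - 9 = -133/36 - 9 = -457/36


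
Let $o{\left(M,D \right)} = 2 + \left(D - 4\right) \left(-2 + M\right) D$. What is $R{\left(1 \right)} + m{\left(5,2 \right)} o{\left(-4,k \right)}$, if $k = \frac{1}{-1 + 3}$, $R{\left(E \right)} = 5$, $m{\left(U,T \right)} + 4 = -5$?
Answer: $- \frac{215}{2} \approx -107.5$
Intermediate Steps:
$m{\left(U,T \right)} = -9$ ($m{\left(U,T \right)} = -4 - 5 = -9$)
$k = \frac{1}{2} \approx 0.5$
$o{\left(M,D \right)} = 2 + D \left(-4 + D\right) \left(-2 + M\right)$ ($o{\left(M,D \right)} = 2 + \left(-4 + D\right) \left(-2 + M\right) D = 2 + D \left(-4 + D\right) \left(-2 + M\right)$)
$R{\left(1 \right)} + m{\left(5,2 \right)} o{\left(-4,k \right)} = 5 - 9 \left(2 - \frac{2}{4} + 8 \cdot \frac{1}{2} - \frac{4}{4} - 2 \left(-4\right)\right) = 5 - 9 \left(2 - \frac{1}{2} + 4 - 1 + 8\right) = 5 - \frac{225}{2} = - \frac{215}{2}$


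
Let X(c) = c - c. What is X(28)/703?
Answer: 0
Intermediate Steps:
X(c) = 0
X(28)/703 = 0/703 = 0*(1/703) = 0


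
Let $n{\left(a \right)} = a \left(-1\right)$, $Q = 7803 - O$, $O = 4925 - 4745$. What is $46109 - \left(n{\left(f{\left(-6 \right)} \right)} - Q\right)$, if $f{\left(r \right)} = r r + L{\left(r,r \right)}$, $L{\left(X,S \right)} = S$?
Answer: $53762$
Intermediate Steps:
$O = 180$
$f{\left(r \right)} = r + r^{2}$ ($f{\left(r \right)} = r r + r = r^{2} + r = r + r^{2}$)
$Q = 7623$ ($Q = 7803 - 180 = 7623$)
$n{\left(a \right)} = - a$
$46109 - \left(n{\left(f{\left(-6 \right)} \right)} - Q\right) = 46109 - \left(- \left(-6\right) \left(1 - 6\right) - 7623\right) = 46109 - \left(- \left(-6\right) \left(-5\right) - 7623\right) = 46109 - \left(\left(-1\right) 30 - 7623\right) = 46109 - \left(-30 - 7623\right) = 46109 - -7653 = 46109 + 7653 = 53762$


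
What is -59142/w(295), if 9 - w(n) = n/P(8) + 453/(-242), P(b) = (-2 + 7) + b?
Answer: 186060732/37187 ≈ 5003.4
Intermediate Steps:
P(b) = 5 + b
w(n) = 2631/242 - n/13 (w(n) = 9 - (n/(5 + 8) + 453/(-242)) = 9 - (n/13 + 453*(-1/242)) = 9 - (n*(1/13) - 453/242) = 9 - (n/13 - 453/242) = 9 - (-453/242 + n/13) = 9 + (453/242 - n/13) = 2631/242 - n/13)
-59142/w(295) = -59142/(2631/242 - 1/13*295) = -59142/(2631/242 - 295/13) = -59142/(-37187/3146) = -59142*(-3146/37187) = 186060732/37187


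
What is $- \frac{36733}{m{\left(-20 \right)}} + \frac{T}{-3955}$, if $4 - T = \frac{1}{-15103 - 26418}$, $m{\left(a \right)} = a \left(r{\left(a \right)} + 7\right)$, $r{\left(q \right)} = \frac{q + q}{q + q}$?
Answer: $\frac{1206420681643}{5254897760} \approx 229.58$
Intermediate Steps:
$r{\left(q \right)} = 1$ ($r{\left(q \right)} = \frac{2 q}{2 q} = 2 q \frac{1}{2 q} = 1$)
$m{\left(a \right)} = 8 a$ ($m{\left(a \right)} = a \left(1 + 7\right) = a 8 = 8 a$)
$T = \frac{166085}{41521}$ ($T = 4 - \frac{1}{-15103 - 26418} = 4 - \frac{1}{-41521} = 4 - - \frac{1}{41521} = 4 + \frac{1}{41521} = \frac{166085}{41521} \approx 4.0$)
$- \frac{36733}{m{\left(-20 \right)}} + \frac{T}{-3955} = - \frac{36733}{8 \left(-20\right)} + \frac{166085}{41521 \left(-3955\right)} = - \frac{36733}{-160} + \frac{166085}{41521} \left(- \frac{1}{3955}\right) = \left(-36733\right) \left(- \frac{1}{160}\right) - \frac{33217}{32843111} = \frac{36733}{160} - \frac{33217}{32843111} = \frac{1206420681643}{5254897760}$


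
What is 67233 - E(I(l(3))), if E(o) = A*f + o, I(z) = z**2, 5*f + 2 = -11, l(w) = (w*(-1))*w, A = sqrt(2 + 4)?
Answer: 67152 + 13*sqrt(6)/5 ≈ 67158.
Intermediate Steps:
A = sqrt(6) ≈ 2.4495
l(w) = -w**2 (l(w) = (-w)*w = -w**2)
f = -13/5 (f = -2/5 + (1/5)*(-11) = -2/5 - 11/5 = -13/5 ≈ -2.6000)
E(o) = o - 13*sqrt(6)/5 (E(o) = sqrt(6)*(-13/5) + o = -13*sqrt(6)/5 + o = o - 13*sqrt(6)/5)
67233 - E(I(l(3))) = 67233 - ((-1*3**2)**2 - 13*sqrt(6)/5) = 67233 - ((-1*9)**2 - 13*sqrt(6)/5) = 67233 - ((-9)**2 - 13*sqrt(6)/5) = 67233 - (81 - 13*sqrt(6)/5) = 67233 + (-81 + 13*sqrt(6)/5) = 67152 + 13*sqrt(6)/5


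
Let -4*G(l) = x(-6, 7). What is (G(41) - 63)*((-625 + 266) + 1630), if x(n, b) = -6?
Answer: -156333/2 ≈ -78167.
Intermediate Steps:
G(l) = 3/2 (G(l) = -1/4*(-6) = 3/2)
(G(41) - 63)*((-625 + 266) + 1630) = (3/2 - 63)*((-625 + 266) + 1630) = -123*(-359 + 1630)/2 = -123/2*1271 = -156333/2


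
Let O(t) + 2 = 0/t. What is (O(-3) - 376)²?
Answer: 142884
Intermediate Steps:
O(t) = -2 (O(t) = -2 + 0/t = -2 + 0 = -2)
(O(-3) - 376)² = (-2 - 376)² = (-378)² = 142884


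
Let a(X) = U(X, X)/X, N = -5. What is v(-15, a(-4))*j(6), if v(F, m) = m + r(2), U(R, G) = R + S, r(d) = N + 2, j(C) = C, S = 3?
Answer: -33/2 ≈ -16.500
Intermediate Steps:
r(d) = -3 (r(d) = -5 + 2 = -3)
U(R, G) = 3 + R (U(R, G) = R + 3 = 3 + R)
a(X) = (3 + X)/X
v(F, m) = -3 + m (v(F, m) = m - 3 = -3 + m)
v(-15, a(-4))*j(6) = (-3 + (3 - 4)/(-4))*6 = (-3 - ¼*(-1))*6 = (-3 + ¼)*6 = -11/4*6 = -33/2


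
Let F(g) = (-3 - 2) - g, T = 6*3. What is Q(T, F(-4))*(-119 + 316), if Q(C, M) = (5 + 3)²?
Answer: 12608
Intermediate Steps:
T = 18
F(g) = -5 - g
Q(C, M) = 64 (Q(C, M) = 8² = 64)
Q(T, F(-4))*(-119 + 316) = 64*(-119 + 316) = 64*197 = 12608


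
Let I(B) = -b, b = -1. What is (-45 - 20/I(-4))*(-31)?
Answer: 2015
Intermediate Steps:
I(B) = 1 (I(B) = -1*(-1) = 1)
(-45 - 20/I(-4))*(-31) = (-45 - 20/1)*(-31) = (-45 - 20*1)*(-31) = (-45 - 20)*(-31) = -65*(-31) = 2015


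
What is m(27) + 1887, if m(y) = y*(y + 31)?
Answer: 3453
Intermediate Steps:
m(y) = y*(31 + y)
m(27) + 1887 = 27*(31 + 27) + 1887 = 27*58 + 1887 = 1566 + 1887 = 3453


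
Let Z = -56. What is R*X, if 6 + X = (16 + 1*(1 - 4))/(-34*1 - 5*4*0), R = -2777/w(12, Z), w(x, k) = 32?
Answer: 602609/1088 ≈ 553.87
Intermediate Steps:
R = -2777/32 ≈ -86.781
X = -217/34 (X = -6 + (16 + 1*(1 - 4))/(-34*1 - 5*4*0) = -6 + (16 + 1*(-3))/(-34 - 20*0) = -6 + (16 - 3)/(-34 + 0) = -6 + 13/(-34) = -6 + 13*(-1/34) = -6 - 13/34 = -217/34 ≈ -6.3824)
R*X = -2777/32*(-217/34) = 602609/1088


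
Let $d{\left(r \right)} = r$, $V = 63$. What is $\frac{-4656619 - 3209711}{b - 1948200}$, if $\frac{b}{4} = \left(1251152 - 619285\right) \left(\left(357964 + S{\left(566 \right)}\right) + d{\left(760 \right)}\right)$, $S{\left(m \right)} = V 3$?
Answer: $- \frac{3933165}{453569587042} \approx -8.6716 \cdot 10^{-6}$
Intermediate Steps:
$S{\left(m \right)} = 189$ ($S{\left(m \right)} = 63 \cdot 3 = 189$)
$b = 907141122284$ ($b = 4 \left(1251152 - 619285\right) \left(\left(357964 + 189\right) + 760\right) = 4 \cdot 631867 \left(358153 + 760\right) = 4 \cdot 631867 \cdot 358913 = 4 \cdot 226785280571 = 907141122284$)
$\frac{-4656619 - 3209711}{b - 1948200} = \frac{-4656619 - 3209711}{907141122284 - 1948200} = - \frac{7866330}{907139174084} = \left(-7866330\right) \frac{1}{907139174084} = - \frac{3933165}{453569587042}$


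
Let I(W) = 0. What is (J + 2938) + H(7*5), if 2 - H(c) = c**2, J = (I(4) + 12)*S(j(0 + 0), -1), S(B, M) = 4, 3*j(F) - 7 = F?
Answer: 1763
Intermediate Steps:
j(F) = 7/3 + F/3
J = 48 (J = (0 + 12)*4 = 12*4 = 48)
H(c) = 2 - c**2
(J + 2938) + H(7*5) = (48 + 2938) + (2 - (7*5)**2) = 2986 + (2 - 1*35**2) = 2986 + (2 - 1*1225) = 2986 + (2 - 1225) = 2986 - 1223 = 1763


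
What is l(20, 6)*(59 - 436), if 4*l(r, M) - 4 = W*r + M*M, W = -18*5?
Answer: 165880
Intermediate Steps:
W = -90 (W = -3*30 = -90)
l(r, M) = 1 - 45*r/2 + M²/4 (l(r, M) = 1 + (-90*r + M*M)/4 = 1 + (-90*r + M²)/4 = 1 + (M² - 90*r)/4 = 1 + (-45*r/2 + M²/4) = 1 - 45*r/2 + M²/4)
l(20, 6)*(59 - 436) = (1 - 45/2*20 + (¼)*6²)*(59 - 436) = (1 - 450 + (¼)*36)*(-377) = (1 - 450 + 9)*(-377) = -440*(-377) = 165880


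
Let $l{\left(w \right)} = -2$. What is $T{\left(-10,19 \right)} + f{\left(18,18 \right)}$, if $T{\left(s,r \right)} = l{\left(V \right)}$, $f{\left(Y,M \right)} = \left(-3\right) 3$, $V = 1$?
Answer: $-11$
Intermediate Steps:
$f{\left(Y,M \right)} = -9$
$T{\left(s,r \right)} = -2$
$T{\left(-10,19 \right)} + f{\left(18,18 \right)} = -2 - 9 = -11$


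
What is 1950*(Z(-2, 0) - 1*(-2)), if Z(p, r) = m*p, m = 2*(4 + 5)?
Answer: -66300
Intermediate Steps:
m = 18 (m = 2*9 = 18)
Z(p, r) = 18*p
1950*(Z(-2, 0) - 1*(-2)) = 1950*(18*(-2) - 1*(-2)) = 1950*(-36 + 2) = 1950*(-34) = -66300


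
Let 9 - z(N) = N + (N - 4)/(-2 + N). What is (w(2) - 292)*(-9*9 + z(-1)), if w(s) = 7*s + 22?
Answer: 55808/3 ≈ 18603.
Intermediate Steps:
w(s) = 22 + 7*s
z(N) = 9 - N - (-4 + N)/(-2 + N) (z(N) = 9 - (N + (N - 4)/(-2 + N)) = 9 - (N + (-4 + N)/(-2 + N)) = 9 + (-N - (-4 + N)/(-2 + N)) = 9 - N - (-4 + N)/(-2 + N))
(w(2) - 292)*(-9*9 + z(-1)) = ((22 + 7*2) - 292)*(-9*9 + (-14 - 1*(-1)² + 10*(-1))/(-2 - 1)) = ((22 + 14) - 292)*(-81 + (-14 - 1*1 - 10)/(-3)) = (36 - 292)*(-81 - (-14 - 1 - 10)/3) = -256*(-81 - ⅓*(-25)) = -256*(-81 + 25/3) = -256*(-218/3) = 55808/3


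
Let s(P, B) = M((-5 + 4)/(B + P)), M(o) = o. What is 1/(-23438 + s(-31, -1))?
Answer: -32/750015 ≈ -4.2666e-5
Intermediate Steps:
s(P, B) = -1/(B + P) (s(P, B) = (-5 + 4)/(B + P) = -1/(B + P))
1/(-23438 + s(-31, -1)) = 1/(-23438 - 1/(-1 - 31)) = 1/(-23438 - 1/(-32)) = 1/(-23438 - 1*(-1/32)) = 1/(-23438 + 1/32) = 1/(-750015/32) = -32/750015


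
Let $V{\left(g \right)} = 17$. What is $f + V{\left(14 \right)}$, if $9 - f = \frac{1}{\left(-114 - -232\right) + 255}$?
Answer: $\frac{9697}{373} \approx 25.997$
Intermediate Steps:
$f = \frac{3356}{373}$ ($f = 9 - \frac{1}{\left(-114 - -232\right) + 255} = 9 - \frac{1}{\left(-114 + 232\right) + 255} = 9 - \frac{1}{118 + 255} = 9 - \frac{1}{373} = \frac{3356}{373} \approx 8.9973$)
$f + V{\left(14 \right)} = \frac{3356}{373} + 17 = \frac{9697}{373}$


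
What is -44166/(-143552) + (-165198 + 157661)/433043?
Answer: 9021912857/31082094368 ≈ 0.29026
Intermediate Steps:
-44166/(-143552) + (-165198 + 157661)/433043 = -44166*(-1/143552) - 7537*1/433043 = 22083/71776 - 7537/433043 = 9021912857/31082094368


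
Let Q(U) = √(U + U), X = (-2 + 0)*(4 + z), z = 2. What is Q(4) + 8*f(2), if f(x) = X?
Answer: -96 + 2*√2 ≈ -93.172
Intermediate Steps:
X = -12 (X = (-2 + 0)*(4 + 2) = -2*6 = -12)
Q(U) = √2*√U (Q(U) = √(2*U) = √2*√U)
f(x) = -12
Q(4) + 8*f(2) = √2*√4 + 8*(-12) = √2*2 - 96 = 2*√2 - 96 = -96 + 2*√2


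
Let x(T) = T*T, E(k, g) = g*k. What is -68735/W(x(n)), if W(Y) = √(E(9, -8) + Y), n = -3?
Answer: 68735*I*√7/21 ≈ 8659.8*I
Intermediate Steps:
x(T) = T²
W(Y) = √(-72 + Y) (W(Y) = √(-8*9 + Y) = √(-72 + Y))
-68735/W(x(n)) = -68735/√(-72 + (-3)²) = -68735/√(-72 + 9) = -68735*(-I*√7/21) = -(-68735)*I*√7/21 = 68735*I*√7/21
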